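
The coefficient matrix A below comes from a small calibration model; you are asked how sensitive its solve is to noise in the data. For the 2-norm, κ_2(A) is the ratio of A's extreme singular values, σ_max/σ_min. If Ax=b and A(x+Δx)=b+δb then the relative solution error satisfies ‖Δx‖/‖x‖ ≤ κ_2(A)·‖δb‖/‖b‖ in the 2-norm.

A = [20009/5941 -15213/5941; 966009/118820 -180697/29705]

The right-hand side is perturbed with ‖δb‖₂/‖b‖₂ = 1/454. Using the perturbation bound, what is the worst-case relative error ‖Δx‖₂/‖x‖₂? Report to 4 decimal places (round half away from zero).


form AᵀA = [6469333849/83539600 -1212985917/20884900; -1212985917/20884900 227439586/5221225] with trace 404334689/3341584 and determinant 366025/3341584
solving λ² − 404334689/3341584·λ + 366025/3341584 = 0 gives λ = 121, 3025/3341584
σ_max=√121=11, σ_min=√(3025/3341584)=(55/1828) → κ = 365.6000
worst-case relative error ≤ 365.6000 × 1/454 = 0.8053

0.8053


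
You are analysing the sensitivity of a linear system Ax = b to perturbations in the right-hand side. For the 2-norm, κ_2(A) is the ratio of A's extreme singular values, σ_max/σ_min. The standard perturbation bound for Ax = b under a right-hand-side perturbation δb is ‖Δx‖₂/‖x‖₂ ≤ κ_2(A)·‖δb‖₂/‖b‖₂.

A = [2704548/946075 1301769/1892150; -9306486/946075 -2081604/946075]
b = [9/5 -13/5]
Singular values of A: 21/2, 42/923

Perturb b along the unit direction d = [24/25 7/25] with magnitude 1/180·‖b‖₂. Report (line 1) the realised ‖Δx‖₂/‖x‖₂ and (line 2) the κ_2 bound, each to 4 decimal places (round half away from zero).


0.0176
1.2819

largest singular value 21/2, smallest 42/923
κ_2(A) = (21/2) / (42/923) = 230.7500
perturbation bound = 230.7500·1/180 = 1.2819
solve Ax = b  →  x = [-4.5453 21.5029]
‖b‖₂ = 3.1623 and ‖x‖₂ = 21.9780
Δx = A⁻¹·δb where δb = 1/180·3.1623·d; ‖Δx‖ = 0.3861
realised ‖Δx‖/‖x‖ = 0.0176
so the bound overstates the realised error by a factor of ≈ 72.9757 (computed from the unrounded values)


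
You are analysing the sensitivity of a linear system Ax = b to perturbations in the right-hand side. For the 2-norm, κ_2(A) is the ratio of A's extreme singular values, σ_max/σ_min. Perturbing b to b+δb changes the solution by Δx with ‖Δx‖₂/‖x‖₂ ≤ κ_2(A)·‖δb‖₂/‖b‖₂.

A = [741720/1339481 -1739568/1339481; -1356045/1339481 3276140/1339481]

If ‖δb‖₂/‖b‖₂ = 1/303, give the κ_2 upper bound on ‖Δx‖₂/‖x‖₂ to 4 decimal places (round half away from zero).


0.7501

M = AᵀA = [8266458825/6208336849 -19836905340/6208336849; -19836905340/6208336849 47609654416/6208336849]. tr(M)=330627889/36735721, det(M)=57600/36735721
eigenvalues of AᵀA: λ = (tr ± √(tr²−4·det))/2 = 9, 6400/36735721
κ = σ_max/σ_min = 3/(80/6061) = 227.2875
κ_2(A)·‖δb‖/‖b‖ = 0.7501


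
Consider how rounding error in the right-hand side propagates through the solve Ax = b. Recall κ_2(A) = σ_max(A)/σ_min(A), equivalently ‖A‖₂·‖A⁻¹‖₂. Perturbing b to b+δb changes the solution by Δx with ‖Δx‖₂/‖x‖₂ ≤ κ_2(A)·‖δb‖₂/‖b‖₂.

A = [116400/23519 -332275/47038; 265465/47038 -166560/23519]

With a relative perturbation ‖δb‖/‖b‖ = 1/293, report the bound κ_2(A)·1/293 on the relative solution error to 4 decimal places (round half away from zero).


0.1107

AᵀA = [148237225/2630884 -49282200/657721; -49282200/657721 263229025/2630884]; tr = 205733125/1315442, det = 244140625/10523536
eigenvalues of AᵀA: λ = (tr ± √(tr²−4·det))/2 = 625/4, 390625/2630884
so κ_2 = √((625/4) / (390625/2630884)) = 32.4400
worst-case relative error ≤ 32.4400 × 1/293 = 0.1107


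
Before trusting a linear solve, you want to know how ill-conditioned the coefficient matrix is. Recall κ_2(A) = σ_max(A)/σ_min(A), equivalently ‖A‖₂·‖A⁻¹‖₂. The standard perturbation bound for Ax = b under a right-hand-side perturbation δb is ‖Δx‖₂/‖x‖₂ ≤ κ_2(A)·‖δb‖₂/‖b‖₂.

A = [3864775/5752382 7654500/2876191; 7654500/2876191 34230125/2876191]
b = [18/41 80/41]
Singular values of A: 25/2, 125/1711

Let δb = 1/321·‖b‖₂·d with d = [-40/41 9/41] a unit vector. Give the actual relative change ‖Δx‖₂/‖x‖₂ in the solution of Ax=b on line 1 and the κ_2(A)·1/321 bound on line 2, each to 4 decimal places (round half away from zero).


from the listed singular values, σ₁ = 25/2, σ_n = 125/1711
κ_2(A) = (25/2) / (125/1711) = 171.1000
worst-case relative error ≤ 171.1000 × 1/321 = 0.5330
solve Ax = b  →  x = [0.0351 0.1561]
‖b‖ = 2.0000, ‖x‖ = 0.1600
re-solving with b+δb shifts x by Δx of norm 0.0853
relative error = 0.5330
so the bound is sharp here: realised error equals the bound

0.5330
0.5330


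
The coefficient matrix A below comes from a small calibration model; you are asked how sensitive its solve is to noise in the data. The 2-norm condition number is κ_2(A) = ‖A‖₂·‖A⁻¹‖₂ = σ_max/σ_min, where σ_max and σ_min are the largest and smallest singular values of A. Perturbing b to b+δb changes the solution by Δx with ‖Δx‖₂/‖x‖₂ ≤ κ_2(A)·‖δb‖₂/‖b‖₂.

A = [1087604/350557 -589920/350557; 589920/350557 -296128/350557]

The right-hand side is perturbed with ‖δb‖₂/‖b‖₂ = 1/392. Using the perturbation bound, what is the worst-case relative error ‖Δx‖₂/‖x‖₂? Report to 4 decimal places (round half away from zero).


M = AᵀA = [5297190544/425225641 -2824536960/425225641; -2824536960/425225641 1507603456/425225641]. tr(M)=23546000/1471369, det(M)=65536/1471369
eigenvalues of AᵀA: λ = (tr ± √(tr²−4·det))/2 = 16, 4096/1471369
so κ_2 = √(16 / (4096/1471369)) = 75.8125
κ_2(A)·‖δb‖/‖b‖ = 0.1934

0.1934


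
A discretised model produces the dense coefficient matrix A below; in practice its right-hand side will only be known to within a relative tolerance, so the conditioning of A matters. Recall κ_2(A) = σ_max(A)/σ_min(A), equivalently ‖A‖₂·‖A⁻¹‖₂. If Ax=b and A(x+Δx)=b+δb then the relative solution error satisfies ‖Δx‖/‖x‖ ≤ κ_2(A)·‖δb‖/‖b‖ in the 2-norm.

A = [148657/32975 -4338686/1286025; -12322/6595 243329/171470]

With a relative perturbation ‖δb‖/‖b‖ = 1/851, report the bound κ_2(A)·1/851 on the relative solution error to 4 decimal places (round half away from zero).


0.4650

AᵀA = [25894695749/1087350625 -58262484029/3262051875; -58262484029/3262051875 524371658761/39144622500]; tr = 58263228229/1565784900, det = 13845841/1565784900
eigenvalues of AᵀA: λ = (tr ± √(tr²−4·det))/2 = 3721/100, 3721/15657849
κ = σ_max/σ_min = (61/10)/(61/3957) = 395.7000
perturbation bound = 395.7000·1/851 = 0.4650


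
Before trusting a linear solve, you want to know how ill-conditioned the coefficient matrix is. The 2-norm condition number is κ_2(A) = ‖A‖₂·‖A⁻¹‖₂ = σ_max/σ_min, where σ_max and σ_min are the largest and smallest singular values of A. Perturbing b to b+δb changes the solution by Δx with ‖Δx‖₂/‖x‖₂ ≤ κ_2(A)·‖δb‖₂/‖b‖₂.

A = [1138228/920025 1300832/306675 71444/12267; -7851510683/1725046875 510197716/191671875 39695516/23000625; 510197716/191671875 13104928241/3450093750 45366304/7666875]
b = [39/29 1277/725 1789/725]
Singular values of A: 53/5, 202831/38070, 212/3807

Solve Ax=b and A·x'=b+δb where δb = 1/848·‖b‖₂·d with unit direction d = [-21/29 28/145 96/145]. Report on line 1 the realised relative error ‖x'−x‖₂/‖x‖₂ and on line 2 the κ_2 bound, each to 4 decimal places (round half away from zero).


0.0039
0.2245

from the listed singular values, σ₁ = 53/5, σ_n = 212/3807
κ_2(A) = (53/5) / (212/3807) = 190.3500
worst-case relative error ≤ 190.3500 × 1/848 = 0.2245
solve Ax = b  →  x = [-4.1551 -13.5758 11.0009]
‖b‖ = 3.3166, ‖x‖ = 17.9608
with δb = [-0.0028 0.0008 0.0026], A·Δx = δb → ‖Δx‖ = 0.0702
realised ‖Δx‖/‖x‖ = 0.0039
realised/bound (from unrounded values) ≈ 0.0174


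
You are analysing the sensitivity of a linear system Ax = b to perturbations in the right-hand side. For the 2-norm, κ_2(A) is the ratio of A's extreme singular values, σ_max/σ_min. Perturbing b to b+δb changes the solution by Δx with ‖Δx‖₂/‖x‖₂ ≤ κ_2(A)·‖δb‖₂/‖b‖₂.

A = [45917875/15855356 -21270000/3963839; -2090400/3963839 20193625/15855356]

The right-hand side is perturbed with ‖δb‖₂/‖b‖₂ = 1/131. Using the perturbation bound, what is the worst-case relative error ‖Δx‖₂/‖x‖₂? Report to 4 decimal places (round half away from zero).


form AᵀA = [1295876025625/149549264656 -151529737500/9346829041; -151529737500/9346829041 4548714390625/149549264656] with trace 10111748125/258735752 and determinant 6103515625/8279544064
eigenvalues of AᵀA: λ = (tr ± √(tr²−4·det))/2 = 625/16, 9765625/517471504
κ_2(A) = √(λ_max/λ_min) = √((625/16) / (9765625/517471504)) = 45.4960
κ_2(A)·‖δb‖/‖b‖ = 0.3473

0.3473


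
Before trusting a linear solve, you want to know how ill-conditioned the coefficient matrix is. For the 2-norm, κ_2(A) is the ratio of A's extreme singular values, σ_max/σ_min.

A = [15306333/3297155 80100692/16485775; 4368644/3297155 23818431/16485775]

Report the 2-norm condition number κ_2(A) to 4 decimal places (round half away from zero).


form AᵀA = [10134755212225/434849243761 10640816887680/434849243761; 10640816887680/434849243761 11173501622689/434849243761] with trace 25336809554/517062121 and determinant 37515625/517062121
λ_max, λ_min = (25336809554/517062121 ± √641876326741133116416/267353236973018641)/2 = 49, 765625/517062121
κ_2(A) = √(λ_max/λ_min) = √(49 / (765625/517062121)) = 181.9120

181.9120


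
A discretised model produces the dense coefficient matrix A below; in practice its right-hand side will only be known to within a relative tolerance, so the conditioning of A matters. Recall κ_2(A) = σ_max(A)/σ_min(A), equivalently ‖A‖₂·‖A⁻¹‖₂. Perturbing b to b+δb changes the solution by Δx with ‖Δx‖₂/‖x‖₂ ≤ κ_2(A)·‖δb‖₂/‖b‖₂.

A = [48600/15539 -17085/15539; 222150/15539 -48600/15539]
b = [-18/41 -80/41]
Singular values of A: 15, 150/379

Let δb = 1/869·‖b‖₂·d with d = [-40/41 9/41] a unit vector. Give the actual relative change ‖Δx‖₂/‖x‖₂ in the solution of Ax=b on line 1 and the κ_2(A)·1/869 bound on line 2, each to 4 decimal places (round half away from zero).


0.0436
0.0436

largest singular value 15, smallest 150/379
κ_2(A) = 15 / (150/379) = 37.9000
bound on ‖Δx‖/‖x‖: κ·ε = 37.9000·1/869 = 0.0436
solve Ax = b  →  x = [-0.1301 0.0293]
2-norm of b is 2.0000; of x, 0.1333
with δb = [-0.0022 0.0005], A·Δx = δb → ‖Δx‖ = 0.0058
relative error = 0.0436
so the bound is sharp here: realised error equals the bound


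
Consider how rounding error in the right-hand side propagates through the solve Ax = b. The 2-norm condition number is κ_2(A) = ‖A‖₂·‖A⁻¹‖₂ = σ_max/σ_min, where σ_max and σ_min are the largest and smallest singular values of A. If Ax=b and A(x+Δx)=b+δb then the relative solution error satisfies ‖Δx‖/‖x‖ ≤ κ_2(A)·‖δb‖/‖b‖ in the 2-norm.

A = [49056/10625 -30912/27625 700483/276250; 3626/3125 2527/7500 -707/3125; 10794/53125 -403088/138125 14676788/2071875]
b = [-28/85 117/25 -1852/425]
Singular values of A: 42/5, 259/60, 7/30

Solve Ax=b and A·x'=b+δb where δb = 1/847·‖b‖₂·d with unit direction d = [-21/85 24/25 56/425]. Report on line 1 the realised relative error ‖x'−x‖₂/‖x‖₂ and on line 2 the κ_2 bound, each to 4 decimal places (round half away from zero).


0.0019
0.0425

largest singular value 42/5, smallest 7/30
κ_2(A) = (42/5) / (7/30) = 36.0000
worst-case relative error ≤ 36.0000 × 1/847 = 0.0425
solve Ax = b  →  x = [0.5338 16.0748 5.9918]
‖b‖₂ = 6.4031 and ‖x‖₂ = 17.1635
with δb = [-0.0019 0.0073 0.0010], A·Δx = δb → ‖Δx‖ = 0.0324
realised ‖Δx‖/‖x‖ = 0.0019
realised/bound (from unrounded values) ≈ 0.0444


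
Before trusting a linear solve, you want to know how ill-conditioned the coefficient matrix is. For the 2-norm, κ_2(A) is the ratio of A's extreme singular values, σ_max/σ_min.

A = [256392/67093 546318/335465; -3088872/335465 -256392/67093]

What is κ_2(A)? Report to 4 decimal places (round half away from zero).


form AᵀA = [66180779136/665898025 1102998384/26635921; 1102998384/26635921 11490442596/665898025] with trace 459593028/3940225 and determinant 15116544/98505625
solving λ² − 459593028/3940225·λ + 15116544/98505625 = 0 gives λ = 2916/25, 5184/3940225
so κ_2 = √((2916/25) / (5184/3940225)) = 297.7500

297.7500


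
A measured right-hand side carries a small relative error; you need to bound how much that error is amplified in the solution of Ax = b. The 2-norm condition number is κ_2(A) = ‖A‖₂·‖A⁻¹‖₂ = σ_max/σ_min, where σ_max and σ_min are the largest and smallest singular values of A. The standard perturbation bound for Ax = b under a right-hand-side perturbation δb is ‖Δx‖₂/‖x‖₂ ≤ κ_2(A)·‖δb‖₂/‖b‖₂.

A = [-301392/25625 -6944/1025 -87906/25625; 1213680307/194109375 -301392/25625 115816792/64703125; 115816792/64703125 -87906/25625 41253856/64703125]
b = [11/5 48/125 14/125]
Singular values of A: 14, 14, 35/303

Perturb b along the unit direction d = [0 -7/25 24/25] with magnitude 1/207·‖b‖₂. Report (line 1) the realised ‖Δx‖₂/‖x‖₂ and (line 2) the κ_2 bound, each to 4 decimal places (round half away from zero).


0.5855
0.5855

from the listed singular values, σ₁ = 14, σ_n = 35/303
κ_2(A) = 14 / (35/303) = 121.2000
κ_2(A)·‖δb‖/‖b‖ = 0.5855
solve Ax = b  →  x = [-0.1187 -0.1010 -0.0346]
‖b‖ = 2.2361, ‖x‖ = 0.1597
with δb = [0.0000 -0.0030 0.0104], A·Δx = δb → ‖Δx‖ = 0.0935
realised ‖Δx‖/‖x‖ = 0.5855
so the bound is sharp here: realised error equals the bound


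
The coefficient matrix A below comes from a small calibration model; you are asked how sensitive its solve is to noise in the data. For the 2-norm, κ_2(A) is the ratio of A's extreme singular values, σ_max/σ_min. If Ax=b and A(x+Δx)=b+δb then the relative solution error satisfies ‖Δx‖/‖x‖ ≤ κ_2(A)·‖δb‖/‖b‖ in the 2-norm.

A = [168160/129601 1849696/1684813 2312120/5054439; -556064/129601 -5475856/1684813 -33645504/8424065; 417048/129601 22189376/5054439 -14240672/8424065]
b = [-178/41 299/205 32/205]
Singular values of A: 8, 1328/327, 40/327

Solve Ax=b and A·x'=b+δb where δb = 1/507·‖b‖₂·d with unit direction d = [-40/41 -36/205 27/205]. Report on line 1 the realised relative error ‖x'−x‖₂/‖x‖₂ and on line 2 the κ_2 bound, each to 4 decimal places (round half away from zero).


0.0023
0.1290

largest singular value 8, smallest 40/327
κ_2(A) = 8 / (40/327) = 65.4000
perturbation bound = 65.4000·1/507 = 0.1290
solve Ax = b  →  x = [-23.8517 20.7446 8.3768]
‖b‖ = 4.5826, ‖x‖ = 32.7019
with δb = [-0.0088 -0.0016 0.0012], A·Δx = δb → ‖Δx‖ = 0.0739
dividing the unrounded norms, ‖Δx‖/‖x‖ = 0.0023
so the bound overstates the realised error by a factor of ≈ 57.0891 (computed from the unrounded values)


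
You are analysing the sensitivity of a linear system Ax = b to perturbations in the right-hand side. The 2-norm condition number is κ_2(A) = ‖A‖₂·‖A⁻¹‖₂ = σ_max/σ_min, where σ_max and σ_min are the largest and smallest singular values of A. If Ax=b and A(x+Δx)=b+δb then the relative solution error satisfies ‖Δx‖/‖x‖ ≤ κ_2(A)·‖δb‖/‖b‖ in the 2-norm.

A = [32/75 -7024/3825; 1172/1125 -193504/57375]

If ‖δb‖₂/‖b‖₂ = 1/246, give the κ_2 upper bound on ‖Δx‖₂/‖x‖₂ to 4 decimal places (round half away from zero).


form AᵀA = [1603984/1265625 -16315264/3796875; -16315264/3796875 167974144/11390625] with trace 291856/18225 and determinant 4096/18225
λ_max, λ_min = (291856/18225 ± √84881326336/332150625)/2 = 16, 256/18225
κ = σ_max/σ_min = 4/(16/135) = 33.7500
bound on ‖Δx‖/‖x‖: κ·ε = 33.7500·1/246 = 0.1372

0.1372


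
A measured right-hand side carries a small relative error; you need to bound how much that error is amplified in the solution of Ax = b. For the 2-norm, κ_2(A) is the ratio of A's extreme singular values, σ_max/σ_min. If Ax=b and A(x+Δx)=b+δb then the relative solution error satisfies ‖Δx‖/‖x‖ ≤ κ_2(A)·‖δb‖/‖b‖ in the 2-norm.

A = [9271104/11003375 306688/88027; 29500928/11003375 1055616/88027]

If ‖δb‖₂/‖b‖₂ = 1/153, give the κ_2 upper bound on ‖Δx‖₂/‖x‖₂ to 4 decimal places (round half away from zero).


1.4033

M = AᵀA = [1530012995584/193718818225 1359399518208/38743763645; 1359399518208/38743763645 1208382668800/7748752729]. tr(M)=18881368064/115240225, det(M)=67108864/115240225
λ_max, λ_min = (18881368064/115240225 ± √356475125405891690496/13280309458050625)/2 = 4096/25, 16384/4609609
so κ_2 = √((4096/25) / (16384/4609609)) = 214.7000
bound on ‖Δx‖/‖x‖: κ·ε = 214.7000·1/153 = 1.4033


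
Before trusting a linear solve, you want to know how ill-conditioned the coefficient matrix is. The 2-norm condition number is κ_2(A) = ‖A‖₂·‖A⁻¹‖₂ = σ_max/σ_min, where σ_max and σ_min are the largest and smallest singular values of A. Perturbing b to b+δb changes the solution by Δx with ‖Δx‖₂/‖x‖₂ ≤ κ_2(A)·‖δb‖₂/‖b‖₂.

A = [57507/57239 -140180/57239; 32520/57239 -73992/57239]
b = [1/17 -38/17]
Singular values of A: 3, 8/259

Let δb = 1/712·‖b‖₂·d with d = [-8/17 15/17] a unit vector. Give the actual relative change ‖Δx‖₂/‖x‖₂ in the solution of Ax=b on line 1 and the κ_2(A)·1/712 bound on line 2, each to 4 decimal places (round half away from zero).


from the listed singular values, σ₁ = 3, σ_n = 8/259
κ = σ_max/σ_min = 3/(8/259) = 97.1250
bound on ‖Δx‖/‖x‖: κ·ε = 97.1250·1/712 = 0.1364
solve Ax = b  →  x = [-59.8974 -24.5962]
‖b‖₂ = 2.2361 and ‖x‖₂ = 64.7509
δb = ε·‖b‖·d = [-0.0015 0.0028]; solving A·Δx = δb gives ‖Δx‖ = 0.1017
dividing the unrounded norms, ‖Δx‖/‖x‖ = 0.0016
so the bound overstates the realised error by a factor of ≈ 86.8724 (computed from the unrounded values)

0.0016
0.1364


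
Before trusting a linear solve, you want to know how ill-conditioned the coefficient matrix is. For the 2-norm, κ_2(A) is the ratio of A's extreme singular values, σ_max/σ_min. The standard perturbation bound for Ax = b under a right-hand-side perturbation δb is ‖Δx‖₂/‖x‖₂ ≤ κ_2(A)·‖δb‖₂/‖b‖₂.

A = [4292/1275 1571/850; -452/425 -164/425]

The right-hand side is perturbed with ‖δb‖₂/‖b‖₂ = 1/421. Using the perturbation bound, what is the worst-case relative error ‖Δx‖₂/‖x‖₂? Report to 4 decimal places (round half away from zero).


form AᵀA = [32416/2601 5750/867; 5750/867 4121/1156] with trace 577/36 and determinant 4/9
char-poly roots: 16 and 1/36
κ = σ_max/σ_min = 4/(1/6) = 24.0000
perturbation bound = 24.0000·1/421 = 0.0570

0.0570


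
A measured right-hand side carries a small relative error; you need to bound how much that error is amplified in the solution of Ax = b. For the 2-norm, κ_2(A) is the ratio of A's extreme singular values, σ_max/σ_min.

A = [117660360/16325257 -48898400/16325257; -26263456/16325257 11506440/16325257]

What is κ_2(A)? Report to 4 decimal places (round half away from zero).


M = AᵀA = [8645883067456/158544923329 -3602380861440/158544923329; -3602380861440/158544923329 1501161025600/158544923329]. tr(M)=60041681024/938135641, det(M)=64000000/938135641
λ_max, λ_min = (60041681024/938135641 ± √3604763297463665688576/880098480914480881)/2 = 64, 1000000/938135641
so κ_2 = √(64 / (1000000/938135641)) = 245.0320

245.0320


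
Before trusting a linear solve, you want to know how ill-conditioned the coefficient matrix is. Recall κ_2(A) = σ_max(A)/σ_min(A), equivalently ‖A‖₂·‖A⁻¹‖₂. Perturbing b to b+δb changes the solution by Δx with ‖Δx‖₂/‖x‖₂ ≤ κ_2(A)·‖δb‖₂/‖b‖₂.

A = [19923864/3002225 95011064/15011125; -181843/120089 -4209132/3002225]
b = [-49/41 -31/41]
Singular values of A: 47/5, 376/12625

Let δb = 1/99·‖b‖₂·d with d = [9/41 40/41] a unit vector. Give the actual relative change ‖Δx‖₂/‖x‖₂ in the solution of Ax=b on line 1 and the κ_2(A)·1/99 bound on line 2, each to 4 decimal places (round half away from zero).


from the listed singular values, σ₁ = 47/5, σ_n = 376/12625
condition number: (47/5) ÷ (376/12625) = 315.6250
bound on ‖Δx‖/‖x‖: κ·ε = 315.6250·1/99 = 3.1881
solve Ax = b  →  x = [23.0796 -24.3878]
‖b‖ = 1.4142, ‖x‖ = 33.5773
Δx = A⁻¹·δb where δb = 1/99·1.4142·d; ‖Δx‖ = 0.4796
dividing the unrounded norms, ‖Δx‖/‖x‖ = 0.0143
so the bound overstates the realised error by a factor of ≈ 223.1817 (computed from the unrounded values)

0.0143
3.1881


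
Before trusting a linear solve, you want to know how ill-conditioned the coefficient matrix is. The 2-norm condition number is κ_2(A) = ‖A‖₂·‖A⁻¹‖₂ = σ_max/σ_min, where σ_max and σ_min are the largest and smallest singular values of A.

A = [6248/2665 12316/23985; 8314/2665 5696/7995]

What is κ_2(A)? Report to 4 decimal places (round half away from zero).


AᵀA = [4326404/284089 8760800/2556801; 8760800/2556801 17747344/23011209]; tr = 219028/13689, det = 64/13689
eigenvalues of AᵀA: λ = (tr ± √(tr²−4·det))/2 = 16, 4/13689
so κ_2 = √(16 / (4/13689)) = 234.0000

234.0000


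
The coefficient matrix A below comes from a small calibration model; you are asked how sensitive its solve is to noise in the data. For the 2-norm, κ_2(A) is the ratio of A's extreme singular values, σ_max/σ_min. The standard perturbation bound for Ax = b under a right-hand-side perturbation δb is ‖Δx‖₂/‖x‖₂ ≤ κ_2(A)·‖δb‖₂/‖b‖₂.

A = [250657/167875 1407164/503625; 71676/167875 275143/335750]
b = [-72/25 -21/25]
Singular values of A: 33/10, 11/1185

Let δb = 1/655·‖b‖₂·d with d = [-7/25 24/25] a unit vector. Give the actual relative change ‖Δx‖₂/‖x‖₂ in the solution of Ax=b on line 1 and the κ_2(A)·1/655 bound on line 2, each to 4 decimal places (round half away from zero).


largest singular value 33/10, smallest 11/1185
κ_2(A) = (33/10) / (11/1185) = 355.5000
bound on ‖Δx‖/‖x‖: κ·ε = 355.5000·1/655 = 0.5427
solve Ax = b  →  x = [-0.4278 -0.8021]
2-norm of b is 3.0000; of x, 0.9091
δb = ε·‖b‖·d = [-0.0013 0.0044]; solving A·Δx = δb gives ‖Δx‖ = 0.4934
relative error = 0.5427
realised/bound = 1 exactly: the bound is attained for this b and d

0.5427
0.5427


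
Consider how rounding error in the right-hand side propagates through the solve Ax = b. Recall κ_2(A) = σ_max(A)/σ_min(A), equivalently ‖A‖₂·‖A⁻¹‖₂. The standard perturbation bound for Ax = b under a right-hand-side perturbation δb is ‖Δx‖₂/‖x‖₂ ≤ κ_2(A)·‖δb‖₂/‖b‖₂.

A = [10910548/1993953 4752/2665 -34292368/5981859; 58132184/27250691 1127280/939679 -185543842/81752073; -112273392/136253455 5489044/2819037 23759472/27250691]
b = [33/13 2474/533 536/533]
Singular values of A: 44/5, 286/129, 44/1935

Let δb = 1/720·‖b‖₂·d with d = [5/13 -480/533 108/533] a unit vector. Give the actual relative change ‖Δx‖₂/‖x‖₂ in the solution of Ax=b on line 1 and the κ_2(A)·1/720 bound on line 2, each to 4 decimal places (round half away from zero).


largest singular value 44/5, smallest 44/1935
condition number: (44/5) ÷ (44/1935) = 387.0000
κ_2(A)·‖δb‖/‖b‖ = 0.5375
solve Ax = b  →  x = [-95.3676 0.9799 -91.1652]
2-norm of b is 5.3852; of x, 131.9357
δb = ε·‖b‖·d = [0.0029 -0.0067 0.0015]; solving A·Δx = δb gives ‖Δx‖ = 0.3289
relative error = 0.0025
realised/bound (from unrounded values) ≈ 0.0046

0.0025
0.5375


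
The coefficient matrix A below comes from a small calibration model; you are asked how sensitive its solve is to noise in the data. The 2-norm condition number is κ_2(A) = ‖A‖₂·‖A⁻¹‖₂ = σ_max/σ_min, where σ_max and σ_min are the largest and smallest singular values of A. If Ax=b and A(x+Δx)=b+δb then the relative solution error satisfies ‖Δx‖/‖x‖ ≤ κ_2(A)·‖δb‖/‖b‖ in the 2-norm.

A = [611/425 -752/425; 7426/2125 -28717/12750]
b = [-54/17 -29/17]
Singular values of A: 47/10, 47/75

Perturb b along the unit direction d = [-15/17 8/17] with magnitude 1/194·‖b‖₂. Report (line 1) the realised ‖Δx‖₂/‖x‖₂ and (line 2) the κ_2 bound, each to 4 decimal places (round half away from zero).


0.0091
0.0387

σ_max = 47/10, σ_min = 47/75
condition number: (47/10) ÷ (47/75) = 7.5000
bound on ‖Δx‖/‖x‖: κ·ε = 7.5000·1/194 = 0.0387
solve Ax = b  →  x = [1.4043 2.9362]
‖b‖₂ = 3.6056 and ‖x‖₂ = 3.2547
δb = ε·‖b‖·d = [-0.0164 0.0087]; solving A·Δx = δb gives ‖Δx‖ = 0.0297
relative error = 0.0091
tightness: 0.0091 against a bound of 0.0387 (unrounded ratio ≈ 0.2357)


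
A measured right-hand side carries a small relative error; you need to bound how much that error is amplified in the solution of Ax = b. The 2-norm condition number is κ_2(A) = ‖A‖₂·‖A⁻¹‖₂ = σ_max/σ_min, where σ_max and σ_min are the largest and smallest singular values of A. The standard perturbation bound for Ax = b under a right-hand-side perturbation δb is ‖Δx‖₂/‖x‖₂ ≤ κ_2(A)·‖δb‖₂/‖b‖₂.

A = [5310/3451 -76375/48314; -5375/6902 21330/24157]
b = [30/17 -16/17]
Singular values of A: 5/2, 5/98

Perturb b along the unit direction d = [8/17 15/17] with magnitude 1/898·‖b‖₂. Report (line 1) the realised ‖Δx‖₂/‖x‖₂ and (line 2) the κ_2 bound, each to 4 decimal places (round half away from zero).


σ_max = 5/2, σ_min = 5/98
κ_2(A) = (5/2) / (5/98) = 49.0000
κ_2(A)·‖δb‖/‖b‖ = 0.0546
solve Ax = b  →  x = [0.5517 -0.5793]
2-norm of b is 2.0000; of x, 0.8000
Δx = A⁻¹·δb where δb = 1/898·2.0000·d; ‖Δx‖ = 0.0437
realised ‖Δx‖/‖x‖ = 0.0546
tightness: 0.0546 against a bound of 0.0546; the bound is attained (ratio 1)

0.0546
0.0546


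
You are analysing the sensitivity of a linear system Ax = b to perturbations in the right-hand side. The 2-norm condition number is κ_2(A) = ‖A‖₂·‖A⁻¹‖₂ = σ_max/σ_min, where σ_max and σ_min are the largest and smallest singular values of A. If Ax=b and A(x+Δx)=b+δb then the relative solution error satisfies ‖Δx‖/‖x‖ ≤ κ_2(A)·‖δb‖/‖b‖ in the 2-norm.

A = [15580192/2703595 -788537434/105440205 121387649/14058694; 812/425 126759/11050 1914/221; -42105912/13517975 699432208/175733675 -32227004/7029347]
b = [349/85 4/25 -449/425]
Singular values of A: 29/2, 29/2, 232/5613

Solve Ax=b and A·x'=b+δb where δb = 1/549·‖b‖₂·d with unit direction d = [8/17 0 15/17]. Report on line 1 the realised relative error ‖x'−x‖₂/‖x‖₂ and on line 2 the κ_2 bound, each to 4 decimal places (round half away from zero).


0.0077
0.6390

largest singular value 29/2, smallest 232/5613
condition number: (29/2) ÷ (232/5613) = 350.8125
perturbation bound = 350.8125·1/549 = 0.6390
solve Ax = b  →  x = [-21.2178 -4.5363 10.7078]
‖b‖ = 4.2426, ‖x‖ = 24.1956
re-solving with b+δb shifts x by Δx of norm 0.1870
realised ‖Δx‖/‖x‖ = 0.0077
realised/bound (from unrounded values) ≈ 0.0121


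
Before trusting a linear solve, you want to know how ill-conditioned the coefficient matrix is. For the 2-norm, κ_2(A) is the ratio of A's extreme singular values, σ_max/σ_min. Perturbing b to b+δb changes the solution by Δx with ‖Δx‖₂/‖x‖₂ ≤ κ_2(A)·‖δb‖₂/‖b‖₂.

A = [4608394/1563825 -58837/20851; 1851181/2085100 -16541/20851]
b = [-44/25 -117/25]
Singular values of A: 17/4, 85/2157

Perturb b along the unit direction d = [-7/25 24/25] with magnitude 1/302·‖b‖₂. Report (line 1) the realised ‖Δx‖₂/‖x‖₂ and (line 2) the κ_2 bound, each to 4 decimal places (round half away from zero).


0.0041
0.3571

from the listed singular values, σ₁ = 17/4, σ_n = 85/2157
condition number: (17/4) ÷ (85/2157) = 107.8500
perturbation bound = 107.8500·1/302 = 0.3571
solve Ax = b  →  x = [-70.5152 -73.0174]
‖b‖₂ = 5.0000 and ‖x‖₂ = 101.5083
re-solving with b+δb shifts x by Δx of norm 0.4201
relative error = 0.0041
realised/bound (from unrounded values) ≈ 0.0116


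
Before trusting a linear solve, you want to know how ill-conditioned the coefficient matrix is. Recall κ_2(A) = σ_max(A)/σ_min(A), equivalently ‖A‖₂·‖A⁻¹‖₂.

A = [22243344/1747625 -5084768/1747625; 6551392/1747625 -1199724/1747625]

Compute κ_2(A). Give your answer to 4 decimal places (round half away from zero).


AᵀA = [860299343104/4886709025 -7741574784/195468361; -7741574784/195468361 43670725264/4886709025]; tr = 537757328/2907025, det = 342102016/72675625
λ_max, λ_min = (537757328/2907025 ± √11560952958384384/338031774025)/2 = 4624/25, 73984/2907025
κ = σ_max/σ_min = (68/5)/(272/1705) = 85.2500

85.2500


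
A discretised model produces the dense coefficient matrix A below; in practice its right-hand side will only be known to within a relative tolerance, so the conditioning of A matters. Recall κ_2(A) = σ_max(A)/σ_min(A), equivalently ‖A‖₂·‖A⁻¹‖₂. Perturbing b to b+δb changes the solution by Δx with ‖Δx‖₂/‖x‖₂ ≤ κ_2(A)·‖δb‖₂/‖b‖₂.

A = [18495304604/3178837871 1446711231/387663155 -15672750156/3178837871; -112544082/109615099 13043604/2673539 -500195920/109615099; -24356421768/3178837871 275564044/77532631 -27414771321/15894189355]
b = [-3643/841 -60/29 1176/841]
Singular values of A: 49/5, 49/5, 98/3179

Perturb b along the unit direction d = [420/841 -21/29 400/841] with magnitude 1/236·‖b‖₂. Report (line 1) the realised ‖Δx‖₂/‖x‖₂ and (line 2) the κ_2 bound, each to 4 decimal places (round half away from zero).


σ_max = 49/5, σ_min = 98/3179
κ_2(A) = (49/5) / (98/3179) = 317.9000
κ_2(A)·‖δb‖/‖b‖ = 1.3470
solve Ax = b  →  x = [-0.3519 -0.2217 0.2956]
2-norm of b is 5.0000; of x, 0.5102
δb = ε·‖b‖·d = [0.0106 -0.0153 0.0101]; solving A·Δx = δb gives ‖Δx‖ = 0.6873
relative error = 1.3470
realised/bound = 1 exactly: the bound is attained for this b and d

1.3470
1.3470


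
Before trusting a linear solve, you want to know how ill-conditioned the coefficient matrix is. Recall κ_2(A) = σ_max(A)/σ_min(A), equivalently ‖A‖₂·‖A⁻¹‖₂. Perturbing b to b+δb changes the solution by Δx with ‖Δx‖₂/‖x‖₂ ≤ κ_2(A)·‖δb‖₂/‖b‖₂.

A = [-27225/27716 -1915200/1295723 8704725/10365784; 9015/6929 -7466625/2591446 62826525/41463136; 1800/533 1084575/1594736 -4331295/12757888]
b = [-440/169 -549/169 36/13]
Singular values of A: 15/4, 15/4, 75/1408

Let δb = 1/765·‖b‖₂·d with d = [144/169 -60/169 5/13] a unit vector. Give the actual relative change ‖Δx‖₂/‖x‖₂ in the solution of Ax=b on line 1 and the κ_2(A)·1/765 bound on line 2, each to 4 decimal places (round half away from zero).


0.0920
0.0920

from the listed singular values, σ₁ = 15/4, σ_n = 75/1408
κ_2(A) = (15/4) / (75/1408) = 70.4000
worst-case relative error ≤ 70.4000 × 1/765 = 0.0920
solve Ax = b  →  x = [0.5463 1.0732 -0.5724]
‖b‖₂ = 5.0000 and ‖x‖₂ = 1.3333
with δb = [0.0056 -0.0023 0.0025], A·Δx = δb → ‖Δx‖ = 0.1227
dividing the unrounded norms, ‖Δx‖/‖x‖ = 0.0920
so the bound is sharp here: realised error equals the bound


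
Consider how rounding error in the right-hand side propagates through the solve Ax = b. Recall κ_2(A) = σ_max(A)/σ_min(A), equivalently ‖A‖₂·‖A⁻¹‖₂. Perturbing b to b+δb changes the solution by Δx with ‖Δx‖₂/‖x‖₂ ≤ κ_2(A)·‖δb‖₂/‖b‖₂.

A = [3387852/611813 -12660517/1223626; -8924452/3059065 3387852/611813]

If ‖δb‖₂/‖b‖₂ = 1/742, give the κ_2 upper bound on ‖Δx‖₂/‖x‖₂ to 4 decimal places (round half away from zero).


AᵀA = [1268458037536/32380203025 -475656114726/6476040605; -475656114726/6476040605 713490849145/5180832484]; tr = 79277174321/448168900, det = 25542916/112042225
eigenvalues of AᵀA: λ = (tr ± √(tr²−4·det))/2 = 17689/100, 5776/4481689
κ = σ_max/σ_min = (133/10)/(76/2117) = 370.4750
bound on ‖Δx‖/‖x‖: κ·ε = 370.4750·1/742 = 0.4993

0.4993


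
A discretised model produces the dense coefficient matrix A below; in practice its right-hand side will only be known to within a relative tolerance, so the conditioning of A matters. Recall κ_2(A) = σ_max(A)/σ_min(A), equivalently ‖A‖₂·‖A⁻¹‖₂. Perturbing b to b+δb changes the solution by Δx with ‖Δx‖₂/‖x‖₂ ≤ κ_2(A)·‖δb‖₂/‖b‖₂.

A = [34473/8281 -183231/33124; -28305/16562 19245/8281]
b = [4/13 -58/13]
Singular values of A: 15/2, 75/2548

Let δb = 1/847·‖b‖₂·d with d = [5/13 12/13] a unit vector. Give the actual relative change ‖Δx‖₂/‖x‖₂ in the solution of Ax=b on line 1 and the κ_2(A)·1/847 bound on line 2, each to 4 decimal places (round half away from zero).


0.0013
0.3008

largest singular value 15/2, smallest 75/2548
κ = σ_max/σ_min = (15/2)/(75/2548) = 254.8000
worst-case relative error ≤ 254.8000 × 1/847 = 0.3008
solve Ax = b  →  x = [-108.5547 -81.7493]
‖b‖₂ = 4.4721 and ‖x‖₂ = 135.8936
Δx = A⁻¹·δb where δb = 1/847·4.4721·d; ‖Δx‖ = 0.1794
dividing the unrounded norms, ‖Δx‖/‖x‖ = 0.0013
so the bound overstates the realised error by a factor of ≈ 227.9005 (computed from the unrounded values)


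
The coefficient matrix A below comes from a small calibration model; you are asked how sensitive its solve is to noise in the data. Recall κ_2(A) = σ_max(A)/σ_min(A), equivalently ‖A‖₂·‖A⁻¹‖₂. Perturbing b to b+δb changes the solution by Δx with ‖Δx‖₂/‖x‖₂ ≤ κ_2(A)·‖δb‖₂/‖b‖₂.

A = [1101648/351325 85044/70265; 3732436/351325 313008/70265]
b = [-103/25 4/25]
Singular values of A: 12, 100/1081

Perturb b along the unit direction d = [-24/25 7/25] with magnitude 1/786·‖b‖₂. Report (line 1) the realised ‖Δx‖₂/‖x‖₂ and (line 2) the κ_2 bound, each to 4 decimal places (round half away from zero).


0.0013
0.1650

from the listed singular values, σ₁ = 12, σ_n = 100/1081
κ_2(A) = 12 / (100/1081) = 129.7200
bound on ‖Δx‖/‖x‖: κ·ε = 129.7200·1/786 = 0.1650
solve Ax = b  →  x = [-16.7077 39.8818]
‖b‖₂ = 4.1231 and ‖x‖₂ = 43.2401
Δx = A⁻¹·δb where δb = 1/786·4.1231·d; ‖Δx‖ = 0.0567
dividing the unrounded norms, ‖Δx‖/‖x‖ = 0.0013
realised/bound (from unrounded values) ≈ 0.0079


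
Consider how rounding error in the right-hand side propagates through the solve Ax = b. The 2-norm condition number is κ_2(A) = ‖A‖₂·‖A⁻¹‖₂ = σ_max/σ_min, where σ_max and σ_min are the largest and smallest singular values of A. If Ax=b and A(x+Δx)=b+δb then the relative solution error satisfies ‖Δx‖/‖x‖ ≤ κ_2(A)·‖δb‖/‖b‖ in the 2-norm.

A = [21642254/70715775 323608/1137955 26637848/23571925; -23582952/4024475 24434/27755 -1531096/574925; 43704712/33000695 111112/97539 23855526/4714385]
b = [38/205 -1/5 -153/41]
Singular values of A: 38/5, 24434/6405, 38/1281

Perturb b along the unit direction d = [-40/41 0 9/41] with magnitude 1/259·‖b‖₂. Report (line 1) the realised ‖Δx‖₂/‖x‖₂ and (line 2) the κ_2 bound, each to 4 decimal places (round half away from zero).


σ_max = 38/5, σ_min = 38/1281
κ_2(A) = (38/5) / (38/1281) = 256.2000
perturbation bound = 256.2000·1/259 = 0.9892
solve Ax = b  →  x = [9.2519 30.8149 -10.0960]
‖b‖₂ = 3.7417 and ‖x‖₂ = 33.7207
δb = ε·‖b‖·d = [-0.0141 0.0000 0.0032]; solving A·Δx = δb gives ‖Δx‖ = 0.4870
relative error = 0.0144
tightness: 0.0144 against a bound of 0.9892 (unrounded ratio ≈ 0.0146)

0.0144
0.9892


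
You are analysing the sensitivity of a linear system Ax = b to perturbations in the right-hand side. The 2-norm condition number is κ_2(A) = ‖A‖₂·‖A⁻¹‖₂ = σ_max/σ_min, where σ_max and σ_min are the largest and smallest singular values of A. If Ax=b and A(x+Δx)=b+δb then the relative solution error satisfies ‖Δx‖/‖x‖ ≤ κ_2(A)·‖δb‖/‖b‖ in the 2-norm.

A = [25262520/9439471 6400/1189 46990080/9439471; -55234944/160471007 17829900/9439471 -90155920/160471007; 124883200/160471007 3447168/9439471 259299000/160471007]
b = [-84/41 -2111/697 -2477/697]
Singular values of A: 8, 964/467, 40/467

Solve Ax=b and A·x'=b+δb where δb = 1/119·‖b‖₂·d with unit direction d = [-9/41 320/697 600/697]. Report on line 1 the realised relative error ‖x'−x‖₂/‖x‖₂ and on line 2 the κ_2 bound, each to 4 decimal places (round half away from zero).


0.0107
0.7849

σ_max = 8, σ_min = 40/467
κ = σ_max/σ_min = 8/(40/467) = 93.4000
perturbation bound = 93.4000·1/119 = 0.7849
solve Ax = b  →  x = [41.2353 -0.6094 -21.9213]
‖b‖ = 5.0990, ‖x‖ = 46.7040
re-solving with b+δb shifts x by Δx of norm 0.5003
realised ‖Δx‖/‖x‖ = 0.0107
tightness: 0.0107 against a bound of 0.7849 (unrounded ratio ≈ 0.0136)


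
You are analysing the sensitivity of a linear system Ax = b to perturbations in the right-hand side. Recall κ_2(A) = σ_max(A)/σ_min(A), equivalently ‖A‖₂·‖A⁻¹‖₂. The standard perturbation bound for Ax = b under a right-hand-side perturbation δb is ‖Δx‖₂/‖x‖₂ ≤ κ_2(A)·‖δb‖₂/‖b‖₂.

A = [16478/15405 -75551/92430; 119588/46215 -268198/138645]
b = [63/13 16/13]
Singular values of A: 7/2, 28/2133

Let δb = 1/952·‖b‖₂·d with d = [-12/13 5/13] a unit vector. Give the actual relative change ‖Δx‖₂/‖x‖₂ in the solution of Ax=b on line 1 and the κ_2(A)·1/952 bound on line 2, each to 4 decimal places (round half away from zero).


0.0013
0.2801

from the listed singular values, σ₁ = 7/2, σ_n = 28/2133
κ_2(A) = (7/2) / (28/2133) = 266.6250
κ_2(A)·‖δb‖/‖b‖ = 0.2801
solve Ax = b  →  x = [-182.1429 -244.2857]
‖b‖₂ = 5.0000 and ‖x‖₂ = 304.7155
Δx = A⁻¹·δb where δb = 1/952·5.0000·d; ‖Δx‖ = 0.4001
realised ‖Δx‖/‖x‖ = 0.0013
so the bound overstates the realised error by a factor of ≈ 213.3008 (computed from the unrounded values)


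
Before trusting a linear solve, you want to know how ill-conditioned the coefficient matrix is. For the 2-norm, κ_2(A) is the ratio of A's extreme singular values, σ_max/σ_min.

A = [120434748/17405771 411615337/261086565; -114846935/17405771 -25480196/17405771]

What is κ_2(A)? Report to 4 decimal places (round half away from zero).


form AᵀA = [32930258031769/360238839601 37046224966912/1801194198005; 37046224966912/1801194198005 375156091555609/81053738910225] with trace 4630853152114/48217572225 and determinant 144120025/1928702889
char-poly roots: 2401/25 and 1500625/1928702889
κ_2(A) = √(λ_max/λ_min) = √((2401/25) / (1500625/1928702889)) = 351.3360

351.3360


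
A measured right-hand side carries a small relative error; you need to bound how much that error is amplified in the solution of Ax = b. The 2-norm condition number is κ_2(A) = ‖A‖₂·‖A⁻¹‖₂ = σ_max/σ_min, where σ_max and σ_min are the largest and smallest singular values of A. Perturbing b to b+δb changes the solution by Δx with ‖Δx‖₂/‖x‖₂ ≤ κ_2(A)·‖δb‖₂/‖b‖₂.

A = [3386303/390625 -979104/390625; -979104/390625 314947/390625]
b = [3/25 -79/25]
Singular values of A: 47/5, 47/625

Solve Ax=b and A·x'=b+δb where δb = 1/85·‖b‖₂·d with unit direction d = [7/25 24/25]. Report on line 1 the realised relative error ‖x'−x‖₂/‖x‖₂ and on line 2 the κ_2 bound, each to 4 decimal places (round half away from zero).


0.0124
1.4706

largest singular value 47/5, smallest 47/625
condition number: (47/5) ÷ (47/625) = 125.0000
bound on ‖Δx‖/‖x‖: κ·ε = 125.0000·1/85 = 1.4706
solve Ax = b  →  x = [-11.0681 -38.3277]
‖b‖ = 3.1623, ‖x‖ = 39.8938
Δx = A⁻¹·δb where δb = 1/85·3.1623·d; ‖Δx‖ = 0.4947
dividing the unrounded norms, ‖Δx‖/‖x‖ = 0.0124
so the bound overstates the realised error by a factor of ≈ 118.5858 (computed from the unrounded values)
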